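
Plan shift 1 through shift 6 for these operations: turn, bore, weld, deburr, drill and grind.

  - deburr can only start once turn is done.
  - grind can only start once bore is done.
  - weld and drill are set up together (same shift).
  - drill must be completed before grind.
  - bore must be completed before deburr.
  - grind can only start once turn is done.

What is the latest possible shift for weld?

shift 5

Weld must be in the same shift as drill, which can't be after shift 5, so weld is at most shift 5.
weld at shift 5 is achievable: grind=shift 6; drill=shift 5; bore=shift 1; turn=shift 1; deburr=shift 2; weld=shift 5.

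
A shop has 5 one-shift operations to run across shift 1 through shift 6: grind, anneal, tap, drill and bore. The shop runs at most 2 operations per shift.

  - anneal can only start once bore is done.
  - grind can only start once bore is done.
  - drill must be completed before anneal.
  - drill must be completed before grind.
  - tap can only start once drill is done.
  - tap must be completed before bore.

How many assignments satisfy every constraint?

Splitting on grind: it can be shift 4 (3), shift 5 (9), shift 6 (15). Listing each branch's schedules as (anneal, tap, drill, bore) by shift number:
grind=shift 4: (4,2,1,3) (5,2,1,3) (6,2,1,3) — 3.
grind=shift 5: (4,2,1,3) (5,2,1,3) (5,2,1,4) (5,3,1,4) (5,3,2,4) (6,2,1,3) (6,2,1,4) (6,3,1,4) (6,3,2,4) — 9.
grind=shift 6: (4,2,1,3) (5,2,1,3) (5,2,1,4) (5,3,1,4) (5,3,2,4) (6,2,1,3) (6,2,1,4) (6,2,1,5) (6,3,1,4) (6,3,1,5) (6,3,2,4) (6,3,2,5) (6,4,1,5) (6,4,2,5) (6,4,3,5) — 15.
Summing: 3 + 9 + 15 = 27.

27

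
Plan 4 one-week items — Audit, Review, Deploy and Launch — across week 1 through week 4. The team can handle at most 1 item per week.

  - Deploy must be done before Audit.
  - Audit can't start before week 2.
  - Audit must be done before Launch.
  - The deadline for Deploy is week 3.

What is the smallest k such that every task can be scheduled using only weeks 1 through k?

4 weeks

The precedence chain requires at least 3 distinct weeks.
With at most 1 per week and 4 tasks, at least 4 weeks are needed.
4 works (last occupied week: week 4): for example Deploy=week 1, Review=week 4, Audit=week 2, Launch=week 3.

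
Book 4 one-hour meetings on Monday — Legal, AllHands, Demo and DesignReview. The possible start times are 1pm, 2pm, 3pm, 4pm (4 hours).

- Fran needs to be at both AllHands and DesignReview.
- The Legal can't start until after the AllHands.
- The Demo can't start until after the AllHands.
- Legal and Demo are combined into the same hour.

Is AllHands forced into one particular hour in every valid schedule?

No

AllHands can be 1pm (e.g. DesignReview in 2pm; AllHands in 1pm; Demo in 2pm; Legal in 2pm) or 2pm (e.g. AllHands -> 2pm, Demo -> 3pm, Legal -> 3pm, DesignReview -> 1pm).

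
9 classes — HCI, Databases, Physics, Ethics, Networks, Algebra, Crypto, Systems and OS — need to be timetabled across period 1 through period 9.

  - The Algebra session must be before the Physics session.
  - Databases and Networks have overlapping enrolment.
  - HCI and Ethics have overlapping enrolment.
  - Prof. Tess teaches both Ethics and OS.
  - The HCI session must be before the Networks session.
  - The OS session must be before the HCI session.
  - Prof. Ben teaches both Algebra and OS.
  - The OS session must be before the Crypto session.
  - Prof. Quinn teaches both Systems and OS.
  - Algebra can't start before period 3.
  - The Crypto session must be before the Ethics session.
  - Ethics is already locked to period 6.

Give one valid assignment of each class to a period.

Databases in period 1; Algebra in period 3; Ethics in period 6; Physics in period 4; HCI in period 2; OS in period 1; Systems in period 2; Crypto in period 2; Networks in period 3

Checking: OS(period 1) before Crypto(period 2); OS(period 1) before HCI(period 2); Algebra(period 3) before Physics(period 4); HCI(period 2) before Networks(period 3); Crypto(period 2) before Ethics(period 6); Algebra(period 3) != OS(period 1); HCI(period 2) != Ethics(period 6); Databases(period 1) != Networks(period 3); Systems(period 2) != OS(period 1); Ethics(period 6) != OS(period 1); Algebra=period 3 in [period 3,period 9]; Ethics=period 6 in [period 6,period 6].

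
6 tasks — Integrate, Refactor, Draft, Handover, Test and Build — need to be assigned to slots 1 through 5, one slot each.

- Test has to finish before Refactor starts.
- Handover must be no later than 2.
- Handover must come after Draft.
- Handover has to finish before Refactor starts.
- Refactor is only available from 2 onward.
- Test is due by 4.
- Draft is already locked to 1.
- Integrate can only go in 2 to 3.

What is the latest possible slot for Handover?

Precedence pushes Handover to at least 2; Handover's own window allows nothing later than 2.
Handover at 2 is achievable: Draft=1; Handover=2; Build=1; Refactor=3; Test=1; Integrate=2.

2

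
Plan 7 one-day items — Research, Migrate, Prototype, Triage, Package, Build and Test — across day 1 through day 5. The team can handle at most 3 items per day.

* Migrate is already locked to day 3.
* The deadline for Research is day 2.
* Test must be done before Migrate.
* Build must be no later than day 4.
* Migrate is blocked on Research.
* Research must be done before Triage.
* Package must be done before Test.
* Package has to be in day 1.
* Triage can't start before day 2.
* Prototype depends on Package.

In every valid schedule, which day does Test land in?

day 2

Package is fixed at day 1 and must come before Test, so Test is at least day 2.
Migrate is fixed at day 3 and must come after Test, so Test is at most day 2.
So Test must be day 2.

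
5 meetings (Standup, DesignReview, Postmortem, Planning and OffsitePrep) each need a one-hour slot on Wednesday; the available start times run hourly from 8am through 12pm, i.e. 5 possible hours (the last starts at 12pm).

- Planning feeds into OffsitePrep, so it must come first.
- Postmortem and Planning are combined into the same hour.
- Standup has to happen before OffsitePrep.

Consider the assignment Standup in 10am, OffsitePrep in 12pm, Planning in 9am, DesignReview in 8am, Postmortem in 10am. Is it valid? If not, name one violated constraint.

Postmortem and Planning are combined into the same hour — violated.
Standup has to happen before OffsitePrep — holds.
Planning feeds into OffsitePrep, so it must come first — holds.

No. Postmortem and Planning are combined into the same hour is not satisfied.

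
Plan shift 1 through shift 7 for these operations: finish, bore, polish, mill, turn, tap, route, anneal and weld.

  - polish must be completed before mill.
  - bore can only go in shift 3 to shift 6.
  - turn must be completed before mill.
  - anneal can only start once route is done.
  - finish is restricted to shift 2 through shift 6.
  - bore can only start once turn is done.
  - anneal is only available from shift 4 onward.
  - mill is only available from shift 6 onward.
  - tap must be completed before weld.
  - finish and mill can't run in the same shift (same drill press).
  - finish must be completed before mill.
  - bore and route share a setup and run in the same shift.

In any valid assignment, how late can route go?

Route must be in the same shift as bore, which can't be before shift 3, so route is at least shift 3; downstream work caps route at shift 6.
route at shift 6 is achievable: bore in shift 6, turn in shift 1, tap in shift 1, polish in shift 1, mill in shift 6, finish in shift 2, route in shift 6, weld in shift 2, anneal in shift 7.

shift 6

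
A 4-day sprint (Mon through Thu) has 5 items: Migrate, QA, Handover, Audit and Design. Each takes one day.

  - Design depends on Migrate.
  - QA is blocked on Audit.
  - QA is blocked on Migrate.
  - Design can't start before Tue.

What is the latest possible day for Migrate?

Downstream work caps Migrate at Wed.
Migrate at Wed is achievable: Design=Thu, Audit=Mon, QA=Thu, Handover=Mon, Migrate=Wed.

Wed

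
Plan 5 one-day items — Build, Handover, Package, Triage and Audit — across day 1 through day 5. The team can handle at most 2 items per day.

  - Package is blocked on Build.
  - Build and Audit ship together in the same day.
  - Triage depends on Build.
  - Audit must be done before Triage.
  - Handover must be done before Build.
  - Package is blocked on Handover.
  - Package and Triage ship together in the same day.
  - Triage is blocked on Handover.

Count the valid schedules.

10

Splitting on Build: it can be day 2 (3), day 3 (4), day 4 (3). Listing each branch's schedules as (Handover, Package, Triage, Audit) by day number:
Build=day 2: (1,3,3,2) (1,4,4,2) (1,5,5,2) — 3.
Build=day 3: (1,4,4,3) (1,5,5,3) (2,4,4,3) (2,5,5,3) — 4.
Build=day 4: (1,5,5,4) (2,5,5,4) (3,5,5,4) — 3.
Summing: 3 + 4 + 3 = 10.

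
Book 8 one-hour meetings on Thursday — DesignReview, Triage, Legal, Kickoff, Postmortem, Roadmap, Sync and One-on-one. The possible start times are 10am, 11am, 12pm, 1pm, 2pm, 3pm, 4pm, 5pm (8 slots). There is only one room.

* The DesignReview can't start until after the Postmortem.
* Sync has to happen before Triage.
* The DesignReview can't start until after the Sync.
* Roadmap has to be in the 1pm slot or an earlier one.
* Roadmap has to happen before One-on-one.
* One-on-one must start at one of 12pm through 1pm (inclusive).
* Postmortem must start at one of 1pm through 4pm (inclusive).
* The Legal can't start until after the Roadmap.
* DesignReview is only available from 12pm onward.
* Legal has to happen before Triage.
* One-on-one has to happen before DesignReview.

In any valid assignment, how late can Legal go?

4pm

Precedence pushes Legal to at least 11am; downstream work caps Legal at 4pm.
Legal at 4pm is achievable: Postmortem -> 1pm; Legal -> 4pm; Kickoff -> 3pm; One-on-one -> 12pm; Sync -> 11am; DesignReview -> 2pm; Roadmap -> 10am; Triage -> 5pm.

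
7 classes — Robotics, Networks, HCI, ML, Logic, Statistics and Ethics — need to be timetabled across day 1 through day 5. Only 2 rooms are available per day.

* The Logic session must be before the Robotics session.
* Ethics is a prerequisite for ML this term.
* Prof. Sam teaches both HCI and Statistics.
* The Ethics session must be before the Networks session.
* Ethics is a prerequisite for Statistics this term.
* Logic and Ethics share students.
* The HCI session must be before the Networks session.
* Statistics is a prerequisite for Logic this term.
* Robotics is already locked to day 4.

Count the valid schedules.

21

Splitting on Networks: it can be day 2 (3), day 3 (3), day 4 (5), day 5 (10). Listing each branch's schedules as (Robotics, HCI, ML, Logic, Statistics, Ethics) by day number:
Networks=day 2: (4,1,3,3,2,1) (4,1,4,3,2,1) (4,1,5,3,2,1) — 3.
Networks=day 3: (4,1,2,3,2,1) (4,1,4,3,2,1) (4,1,5,3,2,1) — 3.
Networks=day 4: (4,1,2,3,2,1) (4,1,3,3,2,1) (4,1,5,3,2,1) (4,3,2,3,2,1) (4,3,5,3,2,1) — 5.
Networks=day 5: (4,1,2,3,2,1) (4,1,3,3,2,1) (4,1,4,3,2,1) (4,1,5,3,2,1) (4,3,2,3,2,1) (4,3,4,3,2,1) (4,3,5,3,2,1) (4,4,2,3,2,1) (4,4,3,3,2,1) (4,4,5,3,2,1) — 10.
Summing: 3 + 3 + 5 + 10 = 21.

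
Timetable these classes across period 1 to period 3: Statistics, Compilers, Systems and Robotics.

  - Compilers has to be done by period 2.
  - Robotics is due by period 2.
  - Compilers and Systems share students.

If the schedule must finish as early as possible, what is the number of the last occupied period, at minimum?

2

Could 1 period be enough, i.e. nothing placed later than period 1? No: Compilers's window within 1 period is {period 1}; Systems can't share with Compilers (period 1) → nothing is left.
So 1 period is not enough.
2 works (last occupied period: period 2): for example Statistics=period 1, Systems=period 2, Robotics=period 1, Compilers=period 1.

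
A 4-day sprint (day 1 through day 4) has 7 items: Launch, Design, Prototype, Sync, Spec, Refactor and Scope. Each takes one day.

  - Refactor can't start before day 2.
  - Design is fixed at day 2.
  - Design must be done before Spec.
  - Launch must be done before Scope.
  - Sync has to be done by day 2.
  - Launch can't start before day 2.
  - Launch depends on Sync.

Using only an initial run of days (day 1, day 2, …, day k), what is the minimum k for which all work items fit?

3 days

The precedence chain requires at least 3 distinct days.
3 works (last occupied day: day 3): for example Design -> day 2; Refactor -> day 2; Sync -> day 1; Spec -> day 3; Scope -> day 3; Prototype -> day 1; Launch -> day 2.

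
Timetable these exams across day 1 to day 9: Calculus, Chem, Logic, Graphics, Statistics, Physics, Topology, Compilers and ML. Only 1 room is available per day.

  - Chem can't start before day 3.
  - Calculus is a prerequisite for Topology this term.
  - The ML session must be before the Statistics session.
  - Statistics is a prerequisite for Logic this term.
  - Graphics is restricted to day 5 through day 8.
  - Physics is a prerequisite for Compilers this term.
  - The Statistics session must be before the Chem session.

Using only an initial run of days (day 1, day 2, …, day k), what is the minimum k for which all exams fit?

9 days

The precedence chain requires at least 3 distinct days.
With at most 1 per day and 9 exams, at least 9 days are needed.
Graphics can't be placed before day 5, so the schedule must run through at least day 5.
9 works (last occupied day: day 9): for example Statistics -> day 2, Physics -> day 7, Graphics -> day 5, Chem -> day 3, Compilers -> day 9, ML -> day 1, Logic -> day 6, Topology -> day 8, Calculus -> day 4.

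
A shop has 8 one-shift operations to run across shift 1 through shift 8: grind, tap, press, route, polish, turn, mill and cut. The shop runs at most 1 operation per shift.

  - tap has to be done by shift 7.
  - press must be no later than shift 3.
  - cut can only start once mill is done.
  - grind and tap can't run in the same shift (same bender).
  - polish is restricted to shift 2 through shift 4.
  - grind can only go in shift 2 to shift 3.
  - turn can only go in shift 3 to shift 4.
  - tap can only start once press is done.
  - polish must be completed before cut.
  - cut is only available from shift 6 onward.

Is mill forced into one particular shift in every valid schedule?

No

mill can be shift 5 (e.g. tap=shift 7, route=shift 8, mill=shift 5, polish=shift 4, cut=shift 6, press=shift 1, grind=shift 2, turn=shift 3) or shift 6 (e.g. grind in shift 2, polish in shift 4, turn in shift 3, route in shift 8, press in shift 1, cut in shift 7, mill in shift 6, tap in shift 5).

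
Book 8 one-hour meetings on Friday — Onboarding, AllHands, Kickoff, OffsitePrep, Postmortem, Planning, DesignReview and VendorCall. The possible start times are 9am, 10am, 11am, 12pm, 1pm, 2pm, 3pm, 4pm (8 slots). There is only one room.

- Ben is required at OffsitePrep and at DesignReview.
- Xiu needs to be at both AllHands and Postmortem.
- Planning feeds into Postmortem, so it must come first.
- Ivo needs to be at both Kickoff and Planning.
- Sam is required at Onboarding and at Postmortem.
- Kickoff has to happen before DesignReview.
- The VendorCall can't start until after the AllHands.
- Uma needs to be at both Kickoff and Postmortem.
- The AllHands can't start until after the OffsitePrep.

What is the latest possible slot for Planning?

Downstream work caps Planning at 3pm.
Planning at 3pm is achievable: VendorCall=1pm; Kickoff=11am; DesignReview=12pm; Postmortem=4pm; AllHands=10am; OffsitePrep=9am; Onboarding=2pm; Planning=3pm.

3pm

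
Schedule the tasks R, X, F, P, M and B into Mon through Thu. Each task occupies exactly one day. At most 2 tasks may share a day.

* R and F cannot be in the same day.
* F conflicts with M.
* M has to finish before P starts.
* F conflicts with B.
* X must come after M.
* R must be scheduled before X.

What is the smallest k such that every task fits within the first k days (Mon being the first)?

3

The precedence chain requires at least 2 distinct days.
With at most 2 per day and 6 tasks, at least 3 days are needed.
3 works (last occupied day: Wed): for example P -> Wed; X -> Tue; R -> Mon; M -> Mon; B -> Wed; F -> Tue.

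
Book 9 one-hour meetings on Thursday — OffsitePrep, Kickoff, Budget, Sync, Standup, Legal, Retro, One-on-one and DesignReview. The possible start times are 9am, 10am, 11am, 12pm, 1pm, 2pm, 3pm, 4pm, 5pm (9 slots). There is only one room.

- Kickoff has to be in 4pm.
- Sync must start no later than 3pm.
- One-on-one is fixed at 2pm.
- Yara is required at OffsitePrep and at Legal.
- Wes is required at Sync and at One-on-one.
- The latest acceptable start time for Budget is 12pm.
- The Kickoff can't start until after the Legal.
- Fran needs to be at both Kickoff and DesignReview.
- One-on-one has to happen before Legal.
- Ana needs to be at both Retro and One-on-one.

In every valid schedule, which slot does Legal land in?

3pm

One-on-one is fixed at 2pm and must come before Legal, so Legal is at least 3pm.
Kickoff is fixed at 4pm and must come after Legal, so Legal is at most 3pm.
So Legal must be 3pm.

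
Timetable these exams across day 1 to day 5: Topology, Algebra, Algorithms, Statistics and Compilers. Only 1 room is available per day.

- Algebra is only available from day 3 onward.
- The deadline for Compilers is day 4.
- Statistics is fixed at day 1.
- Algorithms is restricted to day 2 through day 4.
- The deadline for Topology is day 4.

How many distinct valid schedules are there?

Splitting on Topology: it can be day 2 (2), day 3 (2), day 4 (2). Listing each branch's schedules as (Algebra, Algorithms, Statistics, Compilers) by day number:
Topology=day 2: (5,3,1,4) (5,4,1,3) — 2.
Topology=day 3: (5,2,1,4) (5,4,1,2) — 2.
Topology=day 4: (5,2,1,3) (5,3,1,2) — 2.
Summing: 2 + 2 + 2 = 6.

6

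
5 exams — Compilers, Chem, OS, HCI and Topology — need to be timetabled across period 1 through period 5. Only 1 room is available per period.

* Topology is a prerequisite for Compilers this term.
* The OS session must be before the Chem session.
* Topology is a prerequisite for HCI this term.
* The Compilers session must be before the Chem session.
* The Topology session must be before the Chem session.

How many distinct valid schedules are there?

Splitting on Compilers: it can be period 2 (3), period 3 (5), period 4 (3). Listing each branch's schedules as (Chem, OS, HCI, Topology) by period number:
Compilers=period 2: (4,3,5,1) (5,3,4,1) (5,4,3,1) — 3.
Compilers=period 3: (4,1,5,2) (4,2,5,1) (5,1,4,2) (5,2,4,1) (5,4,2,1) — 5.
Compilers=period 4: (5,1,3,2) (5,2,3,1) (5,3,2,1) — 3.
Summing: 3 + 5 + 3 = 11.

11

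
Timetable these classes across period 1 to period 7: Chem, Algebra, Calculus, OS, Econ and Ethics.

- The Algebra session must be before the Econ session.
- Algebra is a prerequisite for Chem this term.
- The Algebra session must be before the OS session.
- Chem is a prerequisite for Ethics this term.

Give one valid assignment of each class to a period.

Algebra=period 1; OS=period 2; Ethics=period 3; Econ=period 2; Calculus=period 1; Chem=period 2

Checking: Algebra(period 1) before Chem(period 2); Chem(period 2) before Ethics(period 3); Algebra(period 1) before Econ(period 2); Algebra(period 1) before OS(period 2).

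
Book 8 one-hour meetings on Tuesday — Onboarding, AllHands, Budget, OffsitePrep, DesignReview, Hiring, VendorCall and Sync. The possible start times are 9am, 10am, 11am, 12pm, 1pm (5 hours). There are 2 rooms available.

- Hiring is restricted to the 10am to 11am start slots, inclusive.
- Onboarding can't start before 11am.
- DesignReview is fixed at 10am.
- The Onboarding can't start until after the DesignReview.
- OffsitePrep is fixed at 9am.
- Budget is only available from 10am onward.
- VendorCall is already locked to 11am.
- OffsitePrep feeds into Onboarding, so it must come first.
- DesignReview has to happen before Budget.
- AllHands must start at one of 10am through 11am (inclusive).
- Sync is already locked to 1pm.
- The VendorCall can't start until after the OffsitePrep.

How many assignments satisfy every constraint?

6

Splitting on Onboarding: it can be 12pm (4), 1pm (2). Listing each branch's schedules as (AllHands, Budget, OffsitePrep, DesignReview, Hiring, VendorCall, Sync):
Onboarding=12pm: (10am,12pm,9am,10am,11am,11am,1pm) (10am,1pm,9am,10am,11am,11am,1pm) (11am,12pm,9am,10am,10am,11am,1pm) (11am,1pm,9am,10am,10am,11am,1pm) — 4.
Onboarding=1pm: (10am,12pm,9am,10am,11am,11am,1pm) (11am,12pm,9am,10am,10am,11am,1pm) — 2.
Summing: 4 + 2 = 6.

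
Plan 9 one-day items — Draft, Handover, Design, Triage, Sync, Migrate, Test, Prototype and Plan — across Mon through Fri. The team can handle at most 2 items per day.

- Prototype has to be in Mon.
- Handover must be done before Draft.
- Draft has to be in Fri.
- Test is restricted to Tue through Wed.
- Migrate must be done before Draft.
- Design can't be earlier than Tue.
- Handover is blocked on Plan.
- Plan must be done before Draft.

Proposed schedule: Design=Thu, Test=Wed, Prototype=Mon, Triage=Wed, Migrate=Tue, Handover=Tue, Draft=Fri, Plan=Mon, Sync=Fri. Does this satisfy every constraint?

Draft has to be in Fri — holds.
Migrate must be done before Draft — holds.
Plan must be done before Draft — holds.
Handover is blocked on Plan — holds.
Prototype has to be in Mon — holds.
The team can handle at most 2 items per day — holds.
Test is restricted to Tue through Wed — holds.
Handover must be done before Draft — holds.
Design can't be earlier than Tue — holds.

Yes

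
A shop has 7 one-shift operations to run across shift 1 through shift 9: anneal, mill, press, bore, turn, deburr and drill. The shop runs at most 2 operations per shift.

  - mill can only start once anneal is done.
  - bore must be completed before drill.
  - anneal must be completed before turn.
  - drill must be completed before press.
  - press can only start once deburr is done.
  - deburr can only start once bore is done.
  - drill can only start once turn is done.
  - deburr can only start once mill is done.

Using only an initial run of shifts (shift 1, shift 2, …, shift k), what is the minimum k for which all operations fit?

The precedence chain requires at least 4 distinct shifts.
With at most 2 per shift and 7 operations, at least 4 shifts are needed.
4 works (last occupied shift: shift 4): for example deburr=shift 3; press=shift 4; turn=shift 2; bore=shift 1; mill=shift 2; anneal=shift 1; drill=shift 3.

4 shifts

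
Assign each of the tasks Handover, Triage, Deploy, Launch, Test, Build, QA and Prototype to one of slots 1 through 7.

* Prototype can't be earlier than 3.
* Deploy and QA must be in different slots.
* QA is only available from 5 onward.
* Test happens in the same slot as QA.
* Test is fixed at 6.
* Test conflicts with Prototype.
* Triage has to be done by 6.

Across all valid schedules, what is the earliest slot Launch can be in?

1

Launch at 1 is achievable: QA -> 6, Test -> 6, Deploy -> 1, Build -> 1, Prototype -> 3, Triage -> 1, Handover -> 1, Launch -> 1.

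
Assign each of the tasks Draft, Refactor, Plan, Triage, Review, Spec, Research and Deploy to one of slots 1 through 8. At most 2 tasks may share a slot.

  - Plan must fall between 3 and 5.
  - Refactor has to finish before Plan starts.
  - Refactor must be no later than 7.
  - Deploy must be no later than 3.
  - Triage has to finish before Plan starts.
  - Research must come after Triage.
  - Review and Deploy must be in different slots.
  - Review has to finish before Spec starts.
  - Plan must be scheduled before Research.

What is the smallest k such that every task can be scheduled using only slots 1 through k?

4

The precedence chain requires at least 3 distinct slots.
With at most 2 per slot and 8 tasks, at least 4 slots are needed.
Propagating the time windows through the other constraints, Research can't land before 4, so the schedule must run through at least slot 4.
4 works (last occupied slot: 4): for example Research=4; Refactor=2; Plan=3; Spec=3; Triage=1; Draft=4; Deploy=1; Review=2.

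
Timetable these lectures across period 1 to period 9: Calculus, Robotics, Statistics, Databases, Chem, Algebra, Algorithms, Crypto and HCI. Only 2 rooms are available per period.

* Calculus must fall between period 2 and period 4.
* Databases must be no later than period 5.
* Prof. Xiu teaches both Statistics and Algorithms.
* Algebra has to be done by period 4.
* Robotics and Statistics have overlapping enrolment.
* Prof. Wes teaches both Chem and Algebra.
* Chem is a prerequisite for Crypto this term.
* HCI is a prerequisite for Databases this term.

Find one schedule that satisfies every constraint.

HCI=period 1; Crypto=period 4; Chem=period 3; Statistics=period 4; Algorithms=period 5; Algebra=period 1; Calculus=period 2; Robotics=period 3; Databases=period 2

Checking: Chem(period 3) before Crypto(period 4); HCI(period 1) before Databases(period 2); Robotics(period 3) != Statistics(period 4); Chem(period 3) != Algebra(period 1); Statistics(period 4) != Algorithms(period 5); Algebra=period 1 in [period 1,period 4]; Calculus=period 2 in [period 2,period 4]; Databases=period 2 in [period 1,period 5]; max 2 per period (cap 2).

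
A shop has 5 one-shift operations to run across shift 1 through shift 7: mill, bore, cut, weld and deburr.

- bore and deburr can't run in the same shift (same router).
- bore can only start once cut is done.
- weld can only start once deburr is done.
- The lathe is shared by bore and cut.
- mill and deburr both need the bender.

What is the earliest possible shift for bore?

Precedence pushes bore to at least shift 2.
bore at shift 2 is achievable: mill -> shift 2, cut -> shift 1, weld -> shift 2, bore -> shift 2, deburr -> shift 1.

shift 2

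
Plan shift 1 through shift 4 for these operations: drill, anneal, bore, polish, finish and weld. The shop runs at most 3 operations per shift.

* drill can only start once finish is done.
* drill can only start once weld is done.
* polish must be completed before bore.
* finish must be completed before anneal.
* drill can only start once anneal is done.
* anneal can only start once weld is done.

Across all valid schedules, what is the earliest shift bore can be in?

Precedence pushes bore to at least shift 2.
bore at shift 2 is achievable: bore in shift 2, finish in shift 1, weld in shift 1, drill in shift 3, polish in shift 1, anneal in shift 2.

shift 2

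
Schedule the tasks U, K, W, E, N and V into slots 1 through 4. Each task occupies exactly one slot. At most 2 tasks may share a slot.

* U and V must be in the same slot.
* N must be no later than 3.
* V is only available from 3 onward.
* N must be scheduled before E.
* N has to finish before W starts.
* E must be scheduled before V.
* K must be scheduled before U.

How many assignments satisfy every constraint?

15

Splitting on U: it can be 3 (3), 4 (12). Listing each branch's schedules as (K, W, E, N, V):
U=3: (1,2,2,1,3) (1,4,2,1,3) (2,4,2,1,3) — 3.
U=4: (1,2,2,1,4) (1,2,3,1,4) (1,3,2,1,4) (1,3,3,1,4) (1,3,3,2,4) (2,2,3,1,4) (2,3,2,1,4) (2,3,3,1,4) (2,3,3,2,4) (3,2,2,1,4) (3,2,3,1,4) (3,3,2,1,4) — 12.
Summing: 3 + 12 = 15.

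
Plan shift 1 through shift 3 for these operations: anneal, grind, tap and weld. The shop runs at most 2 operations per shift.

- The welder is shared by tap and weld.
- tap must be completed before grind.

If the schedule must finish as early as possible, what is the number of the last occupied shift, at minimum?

The precedence chain requires at least 2 distinct shifts.
With at most 2 per shift and 4 operations, at least 2 shifts are needed.
2 works (last occupied shift: shift 2): for example tap -> shift 1, weld -> shift 2, anneal -> shift 1, grind -> shift 2.

shift 2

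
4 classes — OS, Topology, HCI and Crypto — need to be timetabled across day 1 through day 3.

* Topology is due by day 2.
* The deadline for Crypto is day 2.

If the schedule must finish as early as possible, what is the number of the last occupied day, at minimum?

day 1

1 works (last occupied day: day 1): for example OS in day 1, Crypto in day 1, HCI in day 1, Topology in day 1.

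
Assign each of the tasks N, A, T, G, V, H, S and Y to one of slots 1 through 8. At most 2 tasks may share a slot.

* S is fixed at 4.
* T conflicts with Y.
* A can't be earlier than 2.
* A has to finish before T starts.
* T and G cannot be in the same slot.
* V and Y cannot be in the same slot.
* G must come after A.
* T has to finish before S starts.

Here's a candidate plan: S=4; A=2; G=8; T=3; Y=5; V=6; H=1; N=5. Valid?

Yes, all constraints hold

T conflicts with Y — holds.
At most 2 tasks may share a slot — holds.
T and G cannot be in the same slot — holds.
T has to finish before S starts — holds.
V and Y cannot be in the same slot — holds.
A can't be earlier than 2 — holds.
A has to finish before T starts — holds.
S is fixed at 4 — holds.
G must come after A — holds.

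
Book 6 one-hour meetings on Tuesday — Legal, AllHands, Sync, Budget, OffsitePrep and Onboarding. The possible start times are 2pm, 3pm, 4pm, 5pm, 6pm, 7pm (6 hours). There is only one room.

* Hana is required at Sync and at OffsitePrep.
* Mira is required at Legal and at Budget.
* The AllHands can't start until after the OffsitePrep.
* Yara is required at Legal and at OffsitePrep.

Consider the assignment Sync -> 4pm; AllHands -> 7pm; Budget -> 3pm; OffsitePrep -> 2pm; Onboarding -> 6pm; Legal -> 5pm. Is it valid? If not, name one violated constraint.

Yes, all constraints hold

Mira is required at Legal and at Budget — holds.
Yara is required at Legal and at OffsitePrep — holds.
The AllHands can't start until after the OffsitePrep — holds.
There is only one room — holds.
Hana is required at Sync and at OffsitePrep — holds.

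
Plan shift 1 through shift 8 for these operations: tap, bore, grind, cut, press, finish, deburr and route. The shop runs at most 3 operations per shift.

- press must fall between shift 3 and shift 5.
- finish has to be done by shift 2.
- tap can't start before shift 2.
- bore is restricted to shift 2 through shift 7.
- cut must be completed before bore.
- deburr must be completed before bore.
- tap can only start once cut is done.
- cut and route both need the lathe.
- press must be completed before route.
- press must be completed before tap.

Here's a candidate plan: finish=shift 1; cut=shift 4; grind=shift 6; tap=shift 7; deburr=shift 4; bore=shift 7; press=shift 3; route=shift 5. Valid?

Valid

press must be completed before route — holds.
tap can't start before shift 2 — holds.
press must fall between shift 3 and shift 5 — holds.
bore is restricted to shift 2 through shift 7 — holds.
The shop runs at most 3 operations per shift — holds.
deburr must be completed before bore — holds.
finish has to be done by shift 2 — holds.
tap can only start once cut is done — holds.
cut must be completed before bore — holds.
press must be completed before tap — holds.
cut and route both need the lathe — holds.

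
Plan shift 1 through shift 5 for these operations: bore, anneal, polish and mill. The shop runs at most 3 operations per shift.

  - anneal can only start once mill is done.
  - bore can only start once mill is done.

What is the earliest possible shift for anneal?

shift 2

Precedence pushes anneal to at least shift 2.
anneal at shift 2 is achievable: polish in shift 1; anneal in shift 2; bore in shift 2; mill in shift 1.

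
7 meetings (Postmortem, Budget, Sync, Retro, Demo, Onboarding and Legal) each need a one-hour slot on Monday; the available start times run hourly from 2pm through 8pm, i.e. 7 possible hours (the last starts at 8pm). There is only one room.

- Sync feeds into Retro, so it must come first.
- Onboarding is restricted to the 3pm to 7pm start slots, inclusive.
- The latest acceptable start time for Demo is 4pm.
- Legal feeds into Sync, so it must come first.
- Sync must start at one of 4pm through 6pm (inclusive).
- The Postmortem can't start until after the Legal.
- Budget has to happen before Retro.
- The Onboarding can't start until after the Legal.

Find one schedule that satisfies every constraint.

Budget -> 6pm, Postmortem -> 8pm, Demo -> 2pm, Legal -> 3pm, Retro -> 7pm, Sync -> 4pm, Onboarding -> 5pm

Checking: Legal(3pm) before Postmortem(8pm); Sync(4pm) before Retro(7pm); Legal(3pm) before Onboarding(5pm); Legal(3pm) before Sync(4pm); Budget(6pm) before Retro(7pm); Demo=2pm in [2pm,4pm]; Onboarding=5pm in [3pm,7pm]; Sync=4pm in [4pm,6pm]; max 1 per hour (cap 1).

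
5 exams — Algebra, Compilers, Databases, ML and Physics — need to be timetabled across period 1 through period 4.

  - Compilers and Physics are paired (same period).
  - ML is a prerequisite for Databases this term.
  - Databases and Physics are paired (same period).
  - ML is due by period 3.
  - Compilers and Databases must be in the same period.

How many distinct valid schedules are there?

Splitting on Algebra: it can be period 1 (6), period 2 (6), period 3 (6), period 4 (6). Listing each branch's schedules as (Compilers, Databases, ML, Physics) by period number:
Algebra=period 1: (2,2,1,2) (3,3,1,3) (3,3,2,3) (4,4,1,4) (4,4,2,4) (4,4,3,4) — 6.
Algebra=period 2: (2,2,1,2) (3,3,1,3) (3,3,2,3) (4,4,1,4) (4,4,2,4) (4,4,3,4) — 6.
Algebra=period 3: (2,2,1,2) (3,3,1,3) (3,3,2,3) (4,4,1,4) (4,4,2,4) (4,4,3,4) — 6.
Algebra=period 4: (2,2,1,2) (3,3,1,3) (3,3,2,3) (4,4,1,4) (4,4,2,4) (4,4,3,4) — 6.
Summing: 6 + 6 + 6 + 6 = 24.

24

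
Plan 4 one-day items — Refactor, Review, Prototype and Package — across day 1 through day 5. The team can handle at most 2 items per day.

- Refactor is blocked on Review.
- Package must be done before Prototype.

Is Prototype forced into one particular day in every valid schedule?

Prototype can be day 2 (e.g. Prototype in day 2, Refactor in day 2, Review in day 1, Package in day 1) or day 3 (e.g. Package -> day 1, Review -> day 1, Prototype -> day 3, Refactor -> day 2).

No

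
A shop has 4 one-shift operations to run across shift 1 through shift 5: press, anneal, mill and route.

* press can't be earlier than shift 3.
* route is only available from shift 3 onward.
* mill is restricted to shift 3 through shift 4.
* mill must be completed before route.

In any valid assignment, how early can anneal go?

anneal at shift 1 is achievable: route=shift 4, press=shift 3, mill=shift 3, anneal=shift 1.

shift 1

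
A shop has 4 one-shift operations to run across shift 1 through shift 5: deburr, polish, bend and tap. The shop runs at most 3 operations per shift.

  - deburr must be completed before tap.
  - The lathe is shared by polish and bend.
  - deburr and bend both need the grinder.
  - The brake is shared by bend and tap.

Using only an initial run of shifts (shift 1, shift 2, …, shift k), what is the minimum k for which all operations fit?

The precedence chain requires at least 2 distinct shifts.
With at most 3 per shift and 4 operations, at least 2 shifts are needed.
Could 2 shifts be enough, i.e. nothing placed later than shift 2? No: tap must come after deburr (at shift 1 or later) → {shift 2}; deburr must come before tap (at shift 2 or earlier) → {shift 1}; bend can't share with tap (shift 2) → {shift 1}; bend can't share with deburr (shift 1) → nothing is left.
So 2 shifts is not enough.
3 works (last occupied shift: shift 3): for example bend=shift 3; polish=shift 1; deburr=shift 1; tap=shift 2.

3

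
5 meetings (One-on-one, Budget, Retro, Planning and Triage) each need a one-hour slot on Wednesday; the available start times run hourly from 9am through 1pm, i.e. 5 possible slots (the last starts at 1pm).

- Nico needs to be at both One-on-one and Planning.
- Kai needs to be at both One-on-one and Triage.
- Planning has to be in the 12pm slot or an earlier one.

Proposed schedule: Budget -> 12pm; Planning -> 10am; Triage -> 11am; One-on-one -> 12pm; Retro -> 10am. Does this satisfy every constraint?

Kai needs to be at both One-on-one and Triage — holds.
Nico needs to be at both One-on-one and Planning — holds.
Planning has to be in the 12pm slot or an earlier one — holds.

Yes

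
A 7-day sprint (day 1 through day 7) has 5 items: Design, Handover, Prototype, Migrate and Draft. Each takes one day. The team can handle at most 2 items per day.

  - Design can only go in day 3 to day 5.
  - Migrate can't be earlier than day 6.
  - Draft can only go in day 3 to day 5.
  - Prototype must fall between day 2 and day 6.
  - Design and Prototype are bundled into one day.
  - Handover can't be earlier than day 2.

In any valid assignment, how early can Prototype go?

Prototype is available from day 2; Prototype must be in the same day as Design, which can't be before day 3, so Prototype is at least day 3; Prototype's own window allows nothing later than day 6; Prototype must be in the same day as Design, which can't be after day 5, so Prototype is at most day 5.
Prototype at day 3 is achievable: Handover=day 2; Migrate=day 6; Prototype=day 3; Draft=day 4; Design=day 3.

day 3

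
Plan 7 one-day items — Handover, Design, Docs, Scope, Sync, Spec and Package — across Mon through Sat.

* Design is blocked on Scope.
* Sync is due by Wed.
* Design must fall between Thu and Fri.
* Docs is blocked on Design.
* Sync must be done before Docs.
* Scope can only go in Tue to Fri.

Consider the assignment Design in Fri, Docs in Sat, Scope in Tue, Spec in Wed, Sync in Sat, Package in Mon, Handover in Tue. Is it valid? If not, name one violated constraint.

Sync is due by Wed — violated.
Design must fall between Thu and Fri — holds.
Design is blocked on Scope — holds.
Docs is blocked on Design — holds.
Scope can only go in Tue to Fri — holds.
Sync must be done before Docs — violated.

No — it violates: Sync is due by Wed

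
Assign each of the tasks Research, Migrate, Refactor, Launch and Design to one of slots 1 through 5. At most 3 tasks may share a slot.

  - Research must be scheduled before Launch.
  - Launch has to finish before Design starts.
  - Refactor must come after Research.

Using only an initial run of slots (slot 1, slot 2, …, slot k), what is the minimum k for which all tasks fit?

The precedence chain requires at least 3 distinct slots.
With at most 3 per slot and 5 tasks, at least 2 slots are needed.
3 works (last occupied slot: 3): for example Design in 3; Research in 1; Migrate in 1; Launch in 2; Refactor in 2.

3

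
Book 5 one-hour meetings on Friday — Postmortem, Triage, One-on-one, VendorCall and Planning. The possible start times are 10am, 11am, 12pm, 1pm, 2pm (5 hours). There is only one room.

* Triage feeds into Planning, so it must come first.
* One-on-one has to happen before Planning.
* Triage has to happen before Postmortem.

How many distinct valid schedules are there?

25

Splitting on Postmortem: it can be 11am (3), 12pm (6), 1pm (8), 2pm (8). Listing each branch's schedules as (Triage, One-on-one, VendorCall, Planning):
Postmortem=11am: (10am,12pm,1pm,2pm) (10am,12pm,2pm,1pm) (10am,1pm,12pm,2pm) — 3.
Postmortem=12pm: (10am,11am,1pm,2pm) (10am,11am,2pm,1pm) (10am,1pm,11am,2pm) (11am,10am,1pm,2pm) (11am,10am,2pm,1pm) (11am,1pm,10am,2pm) — 6.
Postmortem=1pm: (10am,11am,12pm,2pm) (10am,11am,2pm,12pm) (10am,12pm,11am,2pm) (11am,10am,12pm,2pm) (11am,10am,2pm,12pm) (11am,12pm,10am,2pm) (12pm,10am,11am,2pm) (12pm,11am,10am,2pm) — 8.
Postmortem=2pm: (10am,11am,12pm,1pm) (10am,11am,1pm,12pm) (10am,12pm,11am,1pm) (11am,10am,12pm,1pm) (11am,10am,1pm,12pm) (11am,12pm,10am,1pm) (12pm,10am,11am,1pm) (12pm,11am,10am,1pm) — 8.
Summing: 3 + 6 + 8 + 8 = 25.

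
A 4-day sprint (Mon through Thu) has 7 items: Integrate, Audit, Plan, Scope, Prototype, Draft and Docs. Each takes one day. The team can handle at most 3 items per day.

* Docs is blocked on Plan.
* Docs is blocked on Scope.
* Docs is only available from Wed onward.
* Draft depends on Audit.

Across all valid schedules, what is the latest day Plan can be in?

Wed

Downstream work caps Plan at Wed.
Plan at Wed is achievable: Docs=Thu; Draft=Tue; Scope=Mon; Plan=Wed; Integrate=Mon; Prototype=Tue; Audit=Mon.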